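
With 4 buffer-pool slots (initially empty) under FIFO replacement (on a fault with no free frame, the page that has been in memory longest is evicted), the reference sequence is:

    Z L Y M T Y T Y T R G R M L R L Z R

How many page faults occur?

9

Z: fault, frames [Z]
L: fault, frames [Z, L]
Y: fault, frames [Z, L, Y]
M: fault, frames [Z, L, Y, M]
T: fault, evict Z, frames [L, Y, M, T]
Y: hit
T: hit
Y: hit
T: hit
R: fault, evict L, frames [Y, M, T, R]
G: fault, evict Y, frames [M, T, R, G]
R: hit
M: hit
L: fault, evict M, frames [T, R, G, L]
R: hit
L: hit
Z: fault, evict T, frames [R, G, L, Z]
R: hit
Page faults: 9.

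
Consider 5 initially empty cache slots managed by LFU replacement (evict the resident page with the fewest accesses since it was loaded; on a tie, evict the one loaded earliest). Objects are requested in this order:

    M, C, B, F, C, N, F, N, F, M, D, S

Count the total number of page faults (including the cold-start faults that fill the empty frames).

M → miss, frames {M}
C → miss, frames {M,C}
B → miss, frames {M,C,B}
F → miss, frames {M,C,B,F}
C → hit
N → miss, frames {M,C,B,F,N}
F → hit
N → hit
F → hit
M → hit
D → miss, evict B, frames {M,C,F,N,D}
S → miss, evict D, frames {M,C,F,N,S}
Page faults: 7.

7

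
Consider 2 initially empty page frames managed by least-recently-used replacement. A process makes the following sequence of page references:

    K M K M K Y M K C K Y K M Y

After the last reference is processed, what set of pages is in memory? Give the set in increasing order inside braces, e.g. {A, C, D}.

K: miss, frames {K}
M: miss, frames {K,M}
K: hit
M: hit
K: hit
Y: miss, evict M, frames {K,Y}
M: miss, evict K, frames {Y,M}
K: miss, evict Y, frames {M,K}
C: miss, evict M, frames {K,C}
K: hit
Y: miss, evict C, frames {K,Y}
K: hit
M: miss, evict Y, frames {K,M}
Y: miss, evict K, frames {M,Y}

{M, Y}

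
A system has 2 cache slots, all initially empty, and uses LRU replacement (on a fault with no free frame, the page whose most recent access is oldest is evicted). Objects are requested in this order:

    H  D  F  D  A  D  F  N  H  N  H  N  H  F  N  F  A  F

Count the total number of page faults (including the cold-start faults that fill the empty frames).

H -> fault, frames [H]
D -> fault, frames [H, D]
F -> fault, evict H, frames [D, F]
D -> hit
A -> fault, evict F, frames [D, A]
D -> hit
F -> fault, evict A, frames [D, F]
N -> fault, evict D, frames [F, N]
H -> fault, evict F, frames [N, H]
N -> hit
H -> hit
N -> hit
H -> hit
F -> fault, evict N, frames [H, F]
N -> fault, evict H, frames [F, N]
F -> hit
A -> fault, evict N, frames [F, A]
F -> hit
Page faults: 10.

10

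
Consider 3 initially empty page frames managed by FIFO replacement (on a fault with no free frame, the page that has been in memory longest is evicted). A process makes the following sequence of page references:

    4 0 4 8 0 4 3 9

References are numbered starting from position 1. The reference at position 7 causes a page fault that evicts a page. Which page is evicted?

4

pos 1: 4: miss, frames {4}
pos 2: 0: miss, frames {4,0}
pos 3: 4: hit
pos 4: 8: miss, frames {4,0,8}
pos 5: 0: hit
pos 6: 4: hit
pos 7: 3: miss, evict 4, frames {0,8,3}
At position 7, page 4 is evicted.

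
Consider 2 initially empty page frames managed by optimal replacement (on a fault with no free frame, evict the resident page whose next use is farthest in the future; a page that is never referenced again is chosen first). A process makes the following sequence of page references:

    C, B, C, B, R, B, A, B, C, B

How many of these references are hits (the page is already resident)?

5

C → fault, frames (C)
B → fault, frames (C B)
C → hit
B → hit
R → fault, evict C, frames (B R)
B → hit
A → fault, evict R, frames (B A)
B → hit
C → fault, evict A, frames (B C)
B → hit
Hits: 5.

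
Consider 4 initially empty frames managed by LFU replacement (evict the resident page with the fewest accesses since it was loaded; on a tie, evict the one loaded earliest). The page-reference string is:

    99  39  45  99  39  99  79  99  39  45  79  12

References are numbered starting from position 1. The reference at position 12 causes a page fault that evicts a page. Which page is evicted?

45

pos 1: 99: fault, frames [99]
pos 2: 39: fault, frames [99, 39]
pos 3: 45: fault, frames [99, 39, 45]
pos 4: 99: hit
pos 5: 39: hit
pos 6: 99: hit
pos 7: 79: fault, frames [99, 39, 45, 79]
pos 8: 99: hit
pos 9: 39: hit
pos 10: 45: hit
pos 11: 79: hit
pos 12: 12: fault, evict 45, frames [99, 39, 79, 12]
At position 12, page 45 is evicted.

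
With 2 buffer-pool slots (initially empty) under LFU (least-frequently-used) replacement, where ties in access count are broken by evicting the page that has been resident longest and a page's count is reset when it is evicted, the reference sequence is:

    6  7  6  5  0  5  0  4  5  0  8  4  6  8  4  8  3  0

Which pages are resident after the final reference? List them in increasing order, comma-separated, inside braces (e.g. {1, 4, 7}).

6: miss, frames [6]
7: miss, frames [6, 7]
6: hit
5: miss, evict 7, frames [6, 5]
0: miss, evict 5, frames [6, 0]
5: miss, evict 0, frames [6, 5]
0: miss, evict 5, frames [6, 0]
4: miss, evict 0, frames [6, 4]
5: miss, evict 4, frames [6, 5]
0: miss, evict 5, frames [6, 0]
8: miss, evict 0, frames [6, 8]
4: miss, evict 8, frames [6, 4]
6: hit
8: miss, evict 4, frames [6, 8]
4: miss, evict 8, frames [6, 4]
8: miss, evict 4, frames [6, 8]
3: miss, evict 8, frames [6, 3]
0: miss, evict 3, frames [6, 0]

{0, 6}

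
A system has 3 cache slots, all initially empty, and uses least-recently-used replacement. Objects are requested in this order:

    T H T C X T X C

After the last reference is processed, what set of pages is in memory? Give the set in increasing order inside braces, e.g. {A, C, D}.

{C, T, X}

T → miss, frames (T)
H → miss, frames (T H)
T → hit
C → miss, frames (H T C)
X → miss, evict H, frames (T C X)
T → hit
X → hit
C → hit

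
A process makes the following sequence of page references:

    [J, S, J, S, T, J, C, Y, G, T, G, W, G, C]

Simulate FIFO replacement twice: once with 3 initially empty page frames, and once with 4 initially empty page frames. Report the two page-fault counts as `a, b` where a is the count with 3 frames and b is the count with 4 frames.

9, 7

3 frames: F F . . F . F F F F . F . F → 9 faults.
4 frames: F F . . F . F F F . . F . . → 7 faults.
7 < 9: adding a frame reduced faults, as is typical.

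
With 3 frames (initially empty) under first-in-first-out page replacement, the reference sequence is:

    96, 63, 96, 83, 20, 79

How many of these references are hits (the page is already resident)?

96 → fault, frames [96]
63 → fault, frames [96, 63]
96 → hit
83 → fault, frames [96, 63, 83]
20 → fault, evict 96, frames [63, 83, 20]
79 → fault, evict 63, frames [83, 20, 79]
Hits: 1.

1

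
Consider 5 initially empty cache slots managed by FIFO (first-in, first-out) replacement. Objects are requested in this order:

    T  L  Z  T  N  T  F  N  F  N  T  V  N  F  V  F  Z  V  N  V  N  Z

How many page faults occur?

6

T -> fault, frames (T)
L -> fault, frames (T L)
Z -> fault, frames (T L Z)
T -> hit
N -> fault, frames (T L Z N)
T -> hit
F -> fault, frames (T L Z N F)
N -> hit
F -> hit
N -> hit
T -> hit
V -> fault, evict T, frames (L Z N F V)
N -> hit
F -> hit
V -> hit
F -> hit
Z -> hit
V -> hit
N -> hit
V -> hit
N -> hit
Z -> hit
Page faults: 6.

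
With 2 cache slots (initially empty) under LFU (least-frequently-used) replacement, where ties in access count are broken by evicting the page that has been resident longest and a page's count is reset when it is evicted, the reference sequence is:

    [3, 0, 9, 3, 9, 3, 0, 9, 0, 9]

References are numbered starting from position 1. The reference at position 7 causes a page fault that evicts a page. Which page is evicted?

9

pos 1: 3: miss, frames {3}
pos 2: 0: miss, frames {3,0}
pos 3: 9: miss, evict 3, frames {0,9}
pos 4: 3: miss, evict 0, frames {9,3}
pos 5: 9: hit
pos 6: 3: hit
pos 7: 0: miss, evict 9, frames {3,0}
At position 7, page 9 is evicted.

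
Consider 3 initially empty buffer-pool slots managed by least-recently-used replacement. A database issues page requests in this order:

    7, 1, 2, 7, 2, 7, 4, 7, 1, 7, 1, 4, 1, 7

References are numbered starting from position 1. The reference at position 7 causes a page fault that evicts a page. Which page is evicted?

1

pos 1: 7 → fault, frames {7}
pos 2: 1 → fault, frames {7,1}
pos 3: 2 → fault, frames {7,1,2}
pos 4: 7 → hit
pos 5: 2 → hit
pos 6: 7 → hit
pos 7: 4 → fault, evict 1, frames {2,7,4}
At position 7, page 1 is evicted.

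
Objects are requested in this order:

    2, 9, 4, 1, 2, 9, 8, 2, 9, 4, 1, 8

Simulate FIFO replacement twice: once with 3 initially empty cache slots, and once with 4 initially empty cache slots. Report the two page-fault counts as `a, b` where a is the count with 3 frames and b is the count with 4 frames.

3 frames: F F F F F F F . . F F . → 9 faults.
4 frames: F F F F . . F F F F F F → 10 faults.
10 > 9: adding a frame increased faults — Belady's anomaly.

9, 10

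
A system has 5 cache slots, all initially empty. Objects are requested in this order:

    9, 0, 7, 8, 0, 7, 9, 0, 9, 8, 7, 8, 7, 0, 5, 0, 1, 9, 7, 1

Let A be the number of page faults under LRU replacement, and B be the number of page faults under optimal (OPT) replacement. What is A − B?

Under LRU: F F F F . . . . . . . . . . F . F F . . → 7 faults.
Under OPT: F F F F . . . . . . . . . . F . F . . . → 6 faults.
A − B = 7 − 6 = 1.

1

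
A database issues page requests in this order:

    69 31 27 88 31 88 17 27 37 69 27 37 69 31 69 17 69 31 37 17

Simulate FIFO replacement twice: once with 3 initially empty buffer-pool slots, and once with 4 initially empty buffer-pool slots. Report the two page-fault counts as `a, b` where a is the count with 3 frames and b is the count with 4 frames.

12, 11

3 frames: F F F F . . F . F F F . . F . F F . F . → 12 faults.
4 frames: F F F F . . F . F F F . . F . F . . F . → 11 faults.
11 < 12: adding a frame reduced faults, as is typical.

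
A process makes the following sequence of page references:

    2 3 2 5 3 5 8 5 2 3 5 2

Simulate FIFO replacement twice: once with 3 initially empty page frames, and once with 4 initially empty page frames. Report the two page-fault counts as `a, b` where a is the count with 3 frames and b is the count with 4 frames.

3 frames: F F . F . . F . F F F . → 7 faults.
4 frames: F F . F . . F . . . . . → 4 faults.
4 < 7: adding a frame reduced faults, as is typical.

7, 4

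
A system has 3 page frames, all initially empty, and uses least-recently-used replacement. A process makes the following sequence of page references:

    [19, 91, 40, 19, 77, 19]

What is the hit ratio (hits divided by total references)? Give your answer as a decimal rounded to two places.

19 → fault, frames [19]
91 → fault, frames [19, 91]
40 → fault, frames [19, 91, 40]
19 → hit
77 → fault, evict 91, frames [40, 19, 77]
19 → hit
Hits: 2 of 6 references → 2/6 = 0.3333.

0.33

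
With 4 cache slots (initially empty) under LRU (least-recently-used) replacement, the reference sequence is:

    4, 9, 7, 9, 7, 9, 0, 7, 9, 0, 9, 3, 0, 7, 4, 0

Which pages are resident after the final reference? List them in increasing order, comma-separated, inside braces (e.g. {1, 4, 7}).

4 -> fault, frames (4)
9 -> fault, frames (4 9)
7 -> fault, frames (4 9 7)
9 -> hit
7 -> hit
9 -> hit
0 -> fault, frames (4 7 9 0)
7 -> hit
9 -> hit
0 -> hit
9 -> hit
3 -> fault, evict 4, frames (7 0 9 3)
0 -> hit
7 -> hit
4 -> fault, evict 9, frames (3 0 7 4)
0 -> hit

{0, 3, 4, 7}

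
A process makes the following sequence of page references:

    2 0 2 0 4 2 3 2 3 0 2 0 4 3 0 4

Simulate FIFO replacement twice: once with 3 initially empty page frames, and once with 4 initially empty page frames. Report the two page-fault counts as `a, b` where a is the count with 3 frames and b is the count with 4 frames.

3 frames: F F . . F . F F . F . . F F . . → 8 faults.
4 frames: F F . . F . F . . . . . . . . . → 4 faults.
4 < 8: adding a frame reduced faults, as is typical.

8, 4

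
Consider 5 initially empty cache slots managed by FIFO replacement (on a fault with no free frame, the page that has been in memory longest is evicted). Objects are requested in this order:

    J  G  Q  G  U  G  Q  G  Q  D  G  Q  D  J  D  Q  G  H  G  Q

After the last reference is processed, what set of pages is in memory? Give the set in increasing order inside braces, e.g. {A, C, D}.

J -> miss, frames {J}
G -> miss, frames {J,G}
Q -> miss, frames {J,G,Q}
G -> hit
U -> miss, frames {J,G,Q,U}
G -> hit
Q -> hit
G -> hit
Q -> hit
D -> miss, frames {J,G,Q,U,D}
G -> hit
Q -> hit
D -> hit
J -> hit
D -> hit
Q -> hit
G -> hit
H -> miss, evict J, frames {G,Q,U,D,H}
G -> hit
Q -> hit

{D, G, H, Q, U}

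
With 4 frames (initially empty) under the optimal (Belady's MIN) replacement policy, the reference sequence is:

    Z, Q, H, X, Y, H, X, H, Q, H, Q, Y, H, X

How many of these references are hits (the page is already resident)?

Z -> fault, frames {Z}
Q -> fault, frames {Z,Q}
H -> fault, frames {Z,Q,H}
X -> fault, frames {Z,Q,H,X}
Y -> fault, evict Z, frames {Q,H,X,Y}
H -> hit
X -> hit
H -> hit
Q -> hit
H -> hit
Q -> hit
Y -> hit
H -> hit
X -> hit
Hits: 9.

9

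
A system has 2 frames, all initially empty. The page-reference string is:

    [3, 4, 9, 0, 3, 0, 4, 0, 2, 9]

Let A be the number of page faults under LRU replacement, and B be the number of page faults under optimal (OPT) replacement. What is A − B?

1

Under LRU: F F F F F . F . F F → 8 faults.
Under OPT: F F F F . . F . F F → 7 faults.
A − B = 8 − 7 = 1.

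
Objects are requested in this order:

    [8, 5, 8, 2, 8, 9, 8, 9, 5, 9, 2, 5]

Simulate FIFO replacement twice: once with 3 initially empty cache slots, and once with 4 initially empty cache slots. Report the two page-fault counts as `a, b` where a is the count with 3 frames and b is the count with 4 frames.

3 frames: F F . F . F F . F . F . → 7 faults.
4 frames: F F . F . F . . . . . . → 4 faults.
4 < 7: adding a frame reduced faults, as is typical.

7, 4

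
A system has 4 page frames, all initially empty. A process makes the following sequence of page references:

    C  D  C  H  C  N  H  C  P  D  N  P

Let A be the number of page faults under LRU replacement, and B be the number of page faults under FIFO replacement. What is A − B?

2

Under LRU: F F . F . F . . F F F . → 7 faults.
Under FIFO: F F . F . F . . F . . . → 5 faults.
A − B = 7 − 5 = 2.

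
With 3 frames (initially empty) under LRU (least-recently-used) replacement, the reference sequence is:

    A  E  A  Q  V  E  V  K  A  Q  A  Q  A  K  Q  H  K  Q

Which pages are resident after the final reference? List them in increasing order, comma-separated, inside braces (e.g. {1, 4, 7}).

A -> fault, frames {A}
E -> fault, frames {A,E}
A -> hit
Q -> fault, frames {E,A,Q}
V -> fault, evict E, frames {A,Q,V}
E -> fault, evict A, frames {Q,V,E}
V -> hit
K -> fault, evict Q, frames {E,V,K}
A -> fault, evict E, frames {V,K,A}
Q -> fault, evict V, frames {K,A,Q}
A -> hit
Q -> hit
A -> hit
K -> hit
Q -> hit
H -> fault, evict A, frames {K,Q,H}
K -> hit
Q -> hit

{H, K, Q}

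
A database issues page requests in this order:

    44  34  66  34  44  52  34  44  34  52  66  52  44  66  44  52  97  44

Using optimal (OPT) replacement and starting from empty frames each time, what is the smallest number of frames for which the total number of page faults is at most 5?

f=1: 18 faults
f=2: 11 faults
f=3: 6 faults
f=4: 5 faults
f=5: 5 faults
Smallest f with faults ≤ 5 is 4.

4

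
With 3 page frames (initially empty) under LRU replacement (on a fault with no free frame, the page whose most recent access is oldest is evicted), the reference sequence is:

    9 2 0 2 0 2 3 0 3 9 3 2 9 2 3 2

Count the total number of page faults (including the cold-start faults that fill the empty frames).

6

9 -> miss, frames {9}
2 -> miss, frames {9,2}
0 -> miss, frames {9,2,0}
2 -> hit
0 -> hit
2 -> hit
3 -> miss, evict 9, frames {0,2,3}
0 -> hit
3 -> hit
9 -> miss, evict 2, frames {0,3,9}
3 -> hit
2 -> miss, evict 0, frames {9,3,2}
9 -> hit
2 -> hit
3 -> hit
2 -> hit
Page faults: 6.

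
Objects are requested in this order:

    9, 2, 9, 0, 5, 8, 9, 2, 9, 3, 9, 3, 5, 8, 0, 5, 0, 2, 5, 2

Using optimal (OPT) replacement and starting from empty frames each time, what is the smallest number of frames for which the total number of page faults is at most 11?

f=1: 20 faults
f=2: 11 faults
f=3: 9 faults
f=4: 8 faults
f=5: 7 faults
f=6: 6 faults
Smallest f with faults ≤ 11 is 2.

2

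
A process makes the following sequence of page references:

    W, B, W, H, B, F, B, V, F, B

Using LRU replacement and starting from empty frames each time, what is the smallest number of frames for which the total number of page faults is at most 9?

2

f=1: 10 faults
f=2: 8 faults
f=3: 5 faults
f=4: 5 faults
f=5: 5 faults
Smallest f with faults ≤ 9 is 2.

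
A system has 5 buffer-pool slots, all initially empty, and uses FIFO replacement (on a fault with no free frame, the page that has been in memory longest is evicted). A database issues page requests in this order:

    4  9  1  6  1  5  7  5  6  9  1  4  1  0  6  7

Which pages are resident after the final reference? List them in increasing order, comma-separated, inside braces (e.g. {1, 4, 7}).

{0, 4, 5, 6, 7}

4 -> miss, frames (4)
9 -> miss, frames (4 9)
1 -> miss, frames (4 9 1)
6 -> miss, frames (4 9 1 6)
1 -> hit
5 -> miss, frames (4 9 1 6 5)
7 -> miss, evict 4, frames (9 1 6 5 7)
5 -> hit
6 -> hit
9 -> hit
1 -> hit
4 -> miss, evict 9, frames (1 6 5 7 4)
1 -> hit
0 -> miss, evict 1, frames (6 5 7 4 0)
6 -> hit
7 -> hit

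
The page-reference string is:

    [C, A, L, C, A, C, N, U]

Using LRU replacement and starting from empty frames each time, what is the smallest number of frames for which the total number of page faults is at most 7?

2

f=1: 8 faults
f=2: 7 faults
f=3: 5 faults
f=4: 5 faults
f=5: 5 faults
Smallest f with faults ≤ 7 is 2.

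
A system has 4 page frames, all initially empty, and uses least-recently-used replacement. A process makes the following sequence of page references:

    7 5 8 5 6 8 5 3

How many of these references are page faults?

7 -> miss, frames [7]
5 -> miss, frames [7, 5]
8 -> miss, frames [7, 5, 8]
5 -> hit
6 -> miss, frames [7, 8, 5, 6]
8 -> hit
5 -> hit
3 -> miss, evict 7, frames [6, 8, 5, 3]
Page faults: 5.

5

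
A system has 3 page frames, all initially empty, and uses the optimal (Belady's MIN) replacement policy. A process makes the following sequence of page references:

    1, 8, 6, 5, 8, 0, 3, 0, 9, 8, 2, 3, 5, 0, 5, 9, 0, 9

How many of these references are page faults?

1 -> fault, frames {1}
8 -> fault, frames {1,8}
6 -> fault, frames {1,8,6}
5 -> fault, evict 6, frames {1,8,5}
8 -> hit
0 -> fault, evict 1, frames {8,5,0}
3 -> fault, evict 5, frames {8,0,3}
0 -> hit
9 -> fault, evict 0, frames {8,3,9}
8 -> hit
2 -> fault, evict 8, frames {3,9,2}
3 -> hit
5 -> fault, evict 2, frames {3,9,5}
0 -> fault, evict 3, frames {9,5,0}
5 -> hit
9 -> hit
0 -> hit
9 -> hit
Page faults: 10.

10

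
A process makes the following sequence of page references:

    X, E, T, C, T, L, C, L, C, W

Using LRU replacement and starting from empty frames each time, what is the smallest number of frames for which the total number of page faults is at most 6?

f=1: 10 faults
f=2: 7 faults
f=3: 6 faults
f=4: 6 faults
f=5: 6 faults
f=6: 6 faults
Smallest f with faults ≤ 6 is 3.

3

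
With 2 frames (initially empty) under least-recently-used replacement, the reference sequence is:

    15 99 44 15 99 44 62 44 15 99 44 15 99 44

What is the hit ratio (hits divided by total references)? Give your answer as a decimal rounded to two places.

15 → miss, frames (15)
99 → miss, frames (15 99)
44 → miss, evict 15, frames (99 44)
15 → miss, evict 99, frames (44 15)
99 → miss, evict 44, frames (15 99)
44 → miss, evict 15, frames (99 44)
62 → miss, evict 99, frames (44 62)
44 → hit
15 → miss, evict 62, frames (44 15)
99 → miss, evict 44, frames (15 99)
44 → miss, evict 15, frames (99 44)
15 → miss, evict 99, frames (44 15)
99 → miss, evict 44, frames (15 99)
44 → miss, evict 15, frames (99 44)
Hits: 1 of 14 references → 1/14 = 0.0714.

0.07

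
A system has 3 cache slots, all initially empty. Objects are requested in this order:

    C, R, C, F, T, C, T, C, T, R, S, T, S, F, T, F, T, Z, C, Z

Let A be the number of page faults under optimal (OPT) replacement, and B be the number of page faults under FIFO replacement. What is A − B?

-4

Under OPT: F F . F F . . . . . F . . F . . . F . . → 7 faults.
Under FIFO: F F . F F F . . . F F F . F . . . F F . → 11 faults.
A − B = 7 − 11 = -4.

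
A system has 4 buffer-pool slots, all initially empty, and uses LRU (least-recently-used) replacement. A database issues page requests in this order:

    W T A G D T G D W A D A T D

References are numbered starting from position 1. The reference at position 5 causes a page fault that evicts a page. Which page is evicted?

W

pos 1: W → fault, frames [W]
pos 2: T → fault, frames [W, T]
pos 3: A → fault, frames [W, T, A]
pos 4: G → fault, frames [W, T, A, G]
pos 5: D → fault, evict W, frames [T, A, G, D]
At position 5, page W is evicted.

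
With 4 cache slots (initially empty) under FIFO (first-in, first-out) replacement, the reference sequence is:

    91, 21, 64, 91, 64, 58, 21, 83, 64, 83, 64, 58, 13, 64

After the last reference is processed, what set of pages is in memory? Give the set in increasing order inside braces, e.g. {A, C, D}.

91 → miss, frames {91}
21 → miss, frames {91,21}
64 → miss, frames {91,21,64}
91 → hit
64 → hit
58 → miss, frames {91,21,64,58}
21 → hit
83 → miss, evict 91, frames {21,64,58,83}
64 → hit
83 → hit
64 → hit
58 → hit
13 → miss, evict 21, frames {64,58,83,13}
64 → hit

{13, 58, 64, 83}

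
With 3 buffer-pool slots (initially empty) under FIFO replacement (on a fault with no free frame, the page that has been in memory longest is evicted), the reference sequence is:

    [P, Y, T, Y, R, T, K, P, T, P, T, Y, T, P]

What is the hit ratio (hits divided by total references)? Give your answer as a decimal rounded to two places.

P -> fault, frames [P]
Y -> fault, frames [P, Y]
T -> fault, frames [P, Y, T]
Y -> hit
R -> fault, evict P, frames [Y, T, R]
T -> hit
K -> fault, evict Y, frames [T, R, K]
P -> fault, evict T, frames [R, K, P]
T -> fault, evict R, frames [K, P, T]
P -> hit
T -> hit
Y -> fault, evict K, frames [P, T, Y]
T -> hit
P -> hit
Hits: 6 of 14 references → 6/14 = 0.4286.

0.43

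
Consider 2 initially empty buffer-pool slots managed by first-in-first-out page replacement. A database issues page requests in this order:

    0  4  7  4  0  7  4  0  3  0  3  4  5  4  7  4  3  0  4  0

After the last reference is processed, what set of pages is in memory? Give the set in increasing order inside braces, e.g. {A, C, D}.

{0, 4}

0 -> fault, frames {0}
4 -> fault, frames {0,4}
7 -> fault, evict 0, frames {4,7}
4 -> hit
0 -> fault, evict 4, frames {7,0}
7 -> hit
4 -> fault, evict 7, frames {0,4}
0 -> hit
3 -> fault, evict 0, frames {4,3}
0 -> fault, evict 4, frames {3,0}
3 -> hit
4 -> fault, evict 3, frames {0,4}
5 -> fault, evict 0, frames {4,5}
4 -> hit
7 -> fault, evict 4, frames {5,7}
4 -> fault, evict 5, frames {7,4}
3 -> fault, evict 7, frames {4,3}
0 -> fault, evict 4, frames {3,0}
4 -> fault, evict 3, frames {0,4}
0 -> hit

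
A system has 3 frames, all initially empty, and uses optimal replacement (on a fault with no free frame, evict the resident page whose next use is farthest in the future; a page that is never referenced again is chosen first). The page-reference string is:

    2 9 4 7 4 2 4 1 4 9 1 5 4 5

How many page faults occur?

2 -> miss, frames [2]
9 -> miss, frames [2, 9]
4 -> miss, frames [2, 9, 4]
7 -> miss, evict 9, frames [2, 4, 7]
4 -> hit
2 -> hit
4 -> hit
1 -> miss, evict 7, frames [2, 4, 1]
4 -> hit
9 -> miss, evict 2, frames [4, 1, 9]
1 -> hit
5 -> miss, evict 9, frames [4, 1, 5]
4 -> hit
5 -> hit
Page faults: 7.

7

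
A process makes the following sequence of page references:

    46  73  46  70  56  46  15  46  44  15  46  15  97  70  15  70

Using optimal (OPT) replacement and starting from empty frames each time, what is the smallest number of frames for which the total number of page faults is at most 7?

4

f=1: 16 faults
f=2: 9 faults
f=3: 8 faults
f=4: 7 faults
f=5: 7 faults
f=6: 7 faults
f=7: 7 faults
Smallest f with faults ≤ 7 is 4.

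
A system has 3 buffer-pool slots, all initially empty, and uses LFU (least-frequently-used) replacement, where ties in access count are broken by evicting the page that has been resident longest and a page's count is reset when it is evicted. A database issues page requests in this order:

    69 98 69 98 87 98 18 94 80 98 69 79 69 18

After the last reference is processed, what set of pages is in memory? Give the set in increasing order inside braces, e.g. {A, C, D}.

{18, 69, 98}

69 -> miss, frames (69)
98 -> miss, frames (69 98)
69 -> hit
98 -> hit
87 -> miss, frames (69 98 87)
98 -> hit
18 -> miss, evict 87, frames (69 98 18)
94 -> miss, evict 18, frames (69 98 94)
80 -> miss, evict 94, frames (69 98 80)
98 -> hit
69 -> hit
79 -> miss, evict 80, frames (69 98 79)
69 -> hit
18 -> miss, evict 79, frames (69 98 18)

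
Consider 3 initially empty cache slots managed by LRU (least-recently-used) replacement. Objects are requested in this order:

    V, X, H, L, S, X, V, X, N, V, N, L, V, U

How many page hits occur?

4

V → fault, frames (V)
X → fault, frames (V X)
H → fault, frames (V X H)
L → fault, evict V, frames (X H L)
S → fault, evict X, frames (H L S)
X → fault, evict H, frames (L S X)
V → fault, evict L, frames (S X V)
X → hit
N → fault, evict S, frames (V X N)
V → hit
N → hit
L → fault, evict X, frames (V N L)
V → hit
U → fault, evict N, frames (L V U)
Hits: 4.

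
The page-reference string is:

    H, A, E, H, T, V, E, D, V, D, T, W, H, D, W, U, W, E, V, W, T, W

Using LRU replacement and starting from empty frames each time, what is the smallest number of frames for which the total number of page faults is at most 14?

f=1: 22 faults
f=2: 19 faults
f=3: 15 faults
f=4: 12 faults
f=5: 12 faults
f=6: 11 faults
f=7: 8 faults
f=8: 8 faults
Smallest f with faults ≤ 14 is 4.

4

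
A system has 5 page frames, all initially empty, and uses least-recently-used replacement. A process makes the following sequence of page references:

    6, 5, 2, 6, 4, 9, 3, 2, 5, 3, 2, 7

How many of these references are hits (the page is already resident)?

6 → miss, frames [6]
5 → miss, frames [6, 5]
2 → miss, frames [6, 5, 2]
6 → hit
4 → miss, frames [5, 2, 6, 4]
9 → miss, frames [5, 2, 6, 4, 9]
3 → miss, evict 5, frames [2, 6, 4, 9, 3]
2 → hit
5 → miss, evict 6, frames [4, 9, 3, 2, 5]
3 → hit
2 → hit
7 → miss, evict 4, frames [9, 5, 3, 2, 7]
Hits: 4.

4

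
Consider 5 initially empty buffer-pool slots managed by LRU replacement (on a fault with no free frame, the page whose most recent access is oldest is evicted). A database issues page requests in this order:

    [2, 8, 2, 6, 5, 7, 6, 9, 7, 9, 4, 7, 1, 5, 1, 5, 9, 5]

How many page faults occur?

9

2: miss, frames [2]
8: miss, frames [2, 8]
2: hit
6: miss, frames [8, 2, 6]
5: miss, frames [8, 2, 6, 5]
7: miss, frames [8, 2, 6, 5, 7]
6: hit
9: miss, evict 8, frames [2, 5, 7, 6, 9]
7: hit
9: hit
4: miss, evict 2, frames [5, 6, 7, 9, 4]
7: hit
1: miss, evict 5, frames [6, 9, 4, 7, 1]
5: miss, evict 6, frames [9, 4, 7, 1, 5]
1: hit
5: hit
9: hit
5: hit
Page faults: 9.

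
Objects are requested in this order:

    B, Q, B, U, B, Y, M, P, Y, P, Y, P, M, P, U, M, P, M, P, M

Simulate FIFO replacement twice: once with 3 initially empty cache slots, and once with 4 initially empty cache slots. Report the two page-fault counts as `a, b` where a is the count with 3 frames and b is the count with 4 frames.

7, 6

3 frames: F F . F . F F F . . . . . . F . . . . . → 7 faults.
4 frames: F F . F . F F F . . . . . . . . . . . . → 6 faults.
6 < 7: adding a frame reduced faults, as is typical.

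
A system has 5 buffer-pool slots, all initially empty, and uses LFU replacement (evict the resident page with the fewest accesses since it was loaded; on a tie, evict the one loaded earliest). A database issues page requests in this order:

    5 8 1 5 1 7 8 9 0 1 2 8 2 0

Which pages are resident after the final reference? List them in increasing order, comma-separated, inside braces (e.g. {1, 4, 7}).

{0, 1, 2, 5, 8}

5 -> miss, frames [5]
8 -> miss, frames [5, 8]
1 -> miss, frames [5, 8, 1]
5 -> hit
1 -> hit
7 -> miss, frames [5, 8, 1, 7]
8 -> hit
9 -> miss, frames [5, 8, 1, 7, 9]
0 -> miss, evict 7, frames [5, 8, 1, 9, 0]
1 -> hit
2 -> miss, evict 9, frames [5, 8, 1, 0, 2]
8 -> hit
2 -> hit
0 -> hit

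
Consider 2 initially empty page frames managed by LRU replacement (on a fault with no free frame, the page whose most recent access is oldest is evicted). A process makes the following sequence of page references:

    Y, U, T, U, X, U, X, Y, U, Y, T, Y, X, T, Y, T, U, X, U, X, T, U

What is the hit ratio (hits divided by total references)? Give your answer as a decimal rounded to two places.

0.36

Y: fault, frames {Y}
U: fault, frames {Y,U}
T: fault, evict Y, frames {U,T}
U: hit
X: fault, evict T, frames {U,X}
U: hit
X: hit
Y: fault, evict U, frames {X,Y}
U: fault, evict X, frames {Y,U}
Y: hit
T: fault, evict U, frames {Y,T}
Y: hit
X: fault, evict T, frames {Y,X}
T: fault, evict Y, frames {X,T}
Y: fault, evict X, frames {T,Y}
T: hit
U: fault, evict Y, frames {T,U}
X: fault, evict T, frames {U,X}
U: hit
X: hit
T: fault, evict U, frames {X,T}
U: fault, evict X, frames {T,U}
Hits: 8 of 22 references → 8/22 = 0.3636.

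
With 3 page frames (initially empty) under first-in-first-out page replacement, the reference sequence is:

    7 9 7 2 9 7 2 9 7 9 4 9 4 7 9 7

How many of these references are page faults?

7 -> fault, frames {7}
9 -> fault, frames {7,9}
7 -> hit
2 -> fault, frames {7,9,2}
9 -> hit
7 -> hit
2 -> hit
9 -> hit
7 -> hit
9 -> hit
4 -> fault, evict 7, frames {9,2,4}
9 -> hit
4 -> hit
7 -> fault, evict 9, frames {2,4,7}
9 -> fault, evict 2, frames {4,7,9}
7 -> hit
Page faults: 6.

6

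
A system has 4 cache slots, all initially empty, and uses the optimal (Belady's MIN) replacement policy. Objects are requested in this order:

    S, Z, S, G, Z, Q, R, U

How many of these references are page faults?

S: fault, frames {S}
Z: fault, frames {S,Z}
S: hit
G: fault, frames {S,Z,G}
Z: hit
Q: fault, frames {S,Z,G,Q}
R: fault, evict Q, frames {S,Z,G,R}
U: fault, evict R, frames {S,Z,G,U}
Page faults: 6.

6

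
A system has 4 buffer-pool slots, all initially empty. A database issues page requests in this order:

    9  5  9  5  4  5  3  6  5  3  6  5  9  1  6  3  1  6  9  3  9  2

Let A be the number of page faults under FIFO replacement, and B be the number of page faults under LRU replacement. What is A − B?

-1

Under FIFO: F F . . F . F F . . . . F F . . . . . . . F → 8 faults.
Under LRU: F F . . F . F F . . . . F F . F . . . . . F → 9 faults.
A − B = 8 − 9 = -1.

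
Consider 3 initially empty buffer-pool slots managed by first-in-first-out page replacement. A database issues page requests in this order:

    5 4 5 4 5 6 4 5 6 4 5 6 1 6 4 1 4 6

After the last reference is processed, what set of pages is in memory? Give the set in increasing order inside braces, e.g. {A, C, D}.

{1, 4, 6}

5 -> miss, frames (5)
4 -> miss, frames (5 4)
5 -> hit
4 -> hit
5 -> hit
6 -> miss, frames (5 4 6)
4 -> hit
5 -> hit
6 -> hit
4 -> hit
5 -> hit
6 -> hit
1 -> miss, evict 5, frames (4 6 1)
6 -> hit
4 -> hit
1 -> hit
4 -> hit
6 -> hit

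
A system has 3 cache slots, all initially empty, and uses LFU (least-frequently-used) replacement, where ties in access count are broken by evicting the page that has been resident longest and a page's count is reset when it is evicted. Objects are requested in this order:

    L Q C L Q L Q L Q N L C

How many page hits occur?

L → miss, frames (L)
Q → miss, frames (L Q)
C → miss, frames (L Q C)
L → hit
Q → hit
L → hit
Q → hit
L → hit
Q → hit
N → miss, evict C, frames (L Q N)
L → hit
C → miss, evict N, frames (L Q C)
Hits: 7.

7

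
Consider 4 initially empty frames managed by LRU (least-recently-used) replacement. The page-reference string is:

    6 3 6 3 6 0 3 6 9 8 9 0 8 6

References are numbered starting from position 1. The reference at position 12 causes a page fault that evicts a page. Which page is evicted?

3

pos 1: 6 -> fault, frames [6]
pos 2: 3 -> fault, frames [6, 3]
pos 3: 6 -> hit
pos 4: 3 -> hit
pos 5: 6 -> hit
pos 6: 0 -> fault, frames [3, 6, 0]
pos 7: 3 -> hit
pos 8: 6 -> hit
pos 9: 9 -> fault, frames [0, 3, 6, 9]
pos 10: 8 -> fault, evict 0, frames [3, 6, 9, 8]
pos 11: 9 -> hit
pos 12: 0 -> fault, evict 3, frames [6, 8, 9, 0]
At position 12, page 3 is evicted.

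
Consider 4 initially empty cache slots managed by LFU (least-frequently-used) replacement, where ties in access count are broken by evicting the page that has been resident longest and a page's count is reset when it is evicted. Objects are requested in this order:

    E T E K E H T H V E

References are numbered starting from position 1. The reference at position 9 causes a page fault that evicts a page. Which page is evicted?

K

pos 1: E -> fault, frames (E)
pos 2: T -> fault, frames (E T)
pos 3: E -> hit
pos 4: K -> fault, frames (E T K)
pos 5: E -> hit
pos 6: H -> fault, frames (E T K H)
pos 7: T -> hit
pos 8: H -> hit
pos 9: V -> fault, evict K, frames (E T H V)
At position 9, page K is evicted.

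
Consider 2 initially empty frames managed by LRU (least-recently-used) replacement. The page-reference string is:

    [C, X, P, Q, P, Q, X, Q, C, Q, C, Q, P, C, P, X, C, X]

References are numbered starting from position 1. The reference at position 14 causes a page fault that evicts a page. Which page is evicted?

Q

pos 1: C: miss, frames {C}
pos 2: X: miss, frames {C,X}
pos 3: P: miss, evict C, frames {X,P}
pos 4: Q: miss, evict X, frames {P,Q}
pos 5: P: hit
pos 6: Q: hit
pos 7: X: miss, evict P, frames {Q,X}
pos 8: Q: hit
pos 9: C: miss, evict X, frames {Q,C}
pos 10: Q: hit
pos 11: C: hit
pos 12: Q: hit
pos 13: P: miss, evict C, frames {Q,P}
pos 14: C: miss, evict Q, frames {P,C}
At position 14, page Q is evicted.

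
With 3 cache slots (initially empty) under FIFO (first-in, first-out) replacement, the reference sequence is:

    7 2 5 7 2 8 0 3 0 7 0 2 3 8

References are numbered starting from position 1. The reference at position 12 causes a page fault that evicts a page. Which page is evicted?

pos 1: 7 → miss, frames [7]
pos 2: 2 → miss, frames [7, 2]
pos 3: 5 → miss, frames [7, 2, 5]
pos 4: 7 → hit
pos 5: 2 → hit
pos 6: 8 → miss, evict 7, frames [2, 5, 8]
pos 7: 0 → miss, evict 2, frames [5, 8, 0]
pos 8: 3 → miss, evict 5, frames [8, 0, 3]
pos 9: 0 → hit
pos 10: 7 → miss, evict 8, frames [0, 3, 7]
pos 11: 0 → hit
pos 12: 2 → miss, evict 0, frames [3, 7, 2]
At position 12, page 0 is evicted.

0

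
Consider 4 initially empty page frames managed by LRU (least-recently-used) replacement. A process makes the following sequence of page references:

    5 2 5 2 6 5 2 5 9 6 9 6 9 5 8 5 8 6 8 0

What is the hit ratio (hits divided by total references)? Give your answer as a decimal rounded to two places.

5: miss, frames (5)
2: miss, frames (5 2)
5: hit
2: hit
6: miss, frames (5 2 6)
5: hit
2: hit
5: hit
9: miss, frames (6 2 5 9)
6: hit
9: hit
6: hit
9: hit
5: hit
8: miss, evict 2, frames (6 9 5 8)
5: hit
8: hit
6: hit
8: hit
0: miss, evict 9, frames (5 6 8 0)
Hits: 14 of 20 references → 14/20 = 0.7000.

0.70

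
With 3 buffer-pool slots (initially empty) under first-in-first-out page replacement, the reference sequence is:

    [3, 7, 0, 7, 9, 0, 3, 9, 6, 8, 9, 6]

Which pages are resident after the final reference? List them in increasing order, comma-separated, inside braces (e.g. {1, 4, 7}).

{6, 8, 9}

3: fault, frames {3}
7: fault, frames {3,7}
0: fault, frames {3,7,0}
7: hit
9: fault, evict 3, frames {7,0,9}
0: hit
3: fault, evict 7, frames {0,9,3}
9: hit
6: fault, evict 0, frames {9,3,6}
8: fault, evict 9, frames {3,6,8}
9: fault, evict 3, frames {6,8,9}
6: hit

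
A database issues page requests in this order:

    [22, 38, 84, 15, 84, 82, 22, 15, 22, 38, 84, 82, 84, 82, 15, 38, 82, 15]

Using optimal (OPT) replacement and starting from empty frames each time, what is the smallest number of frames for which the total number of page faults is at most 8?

3

f=1: 18 faults
f=2: 12 faults
f=3: 8 faults
f=4: 6 faults
f=5: 5 faults
Smallest f with faults ≤ 8 is 3.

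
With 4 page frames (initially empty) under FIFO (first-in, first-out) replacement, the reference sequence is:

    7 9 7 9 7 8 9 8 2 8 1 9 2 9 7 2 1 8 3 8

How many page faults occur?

8

7 → miss, frames (7)
9 → miss, frames (7 9)
7 → hit
9 → hit
7 → hit
8 → miss, frames (7 9 8)
9 → hit
8 → hit
2 → miss, frames (7 9 8 2)
8 → hit
1 → miss, evict 7, frames (9 8 2 1)
9 → hit
2 → hit
9 → hit
7 → miss, evict 9, frames (8 2 1 7)
2 → hit
1 → hit
8 → hit
3 → miss, evict 8, frames (2 1 7 3)
8 → miss, evict 2, frames (1 7 3 8)
Page faults: 8.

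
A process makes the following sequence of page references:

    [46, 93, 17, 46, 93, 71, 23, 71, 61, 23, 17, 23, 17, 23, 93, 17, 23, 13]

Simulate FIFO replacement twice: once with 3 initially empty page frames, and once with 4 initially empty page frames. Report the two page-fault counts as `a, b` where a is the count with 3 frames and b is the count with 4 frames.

10, 9

3 frames: F F F . . F F . F . F . . . F . F F → 10 faults.
4 frames: F F F . . F F . F . . . . . F F . F → 9 faults.
9 < 10: adding a frame reduced faults, as is typical.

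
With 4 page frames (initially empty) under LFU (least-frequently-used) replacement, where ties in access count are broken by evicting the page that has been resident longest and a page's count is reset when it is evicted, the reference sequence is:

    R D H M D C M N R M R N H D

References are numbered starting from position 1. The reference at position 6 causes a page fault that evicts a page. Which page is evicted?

pos 1: R -> fault, frames {R}
pos 2: D -> fault, frames {R,D}
pos 3: H -> fault, frames {R,D,H}
pos 4: M -> fault, frames {R,D,H,M}
pos 5: D -> hit
pos 6: C -> fault, evict R, frames {D,H,M,C}
At position 6, page R is evicted.

R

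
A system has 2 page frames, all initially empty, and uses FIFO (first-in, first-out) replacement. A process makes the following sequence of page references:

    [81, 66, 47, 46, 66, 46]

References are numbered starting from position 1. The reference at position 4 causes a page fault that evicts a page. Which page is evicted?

66

pos 1: 81 -> miss, frames [81]
pos 2: 66 -> miss, frames [81, 66]
pos 3: 47 -> miss, evict 81, frames [66, 47]
pos 4: 46 -> miss, evict 66, frames [47, 46]
At position 4, page 66 is evicted.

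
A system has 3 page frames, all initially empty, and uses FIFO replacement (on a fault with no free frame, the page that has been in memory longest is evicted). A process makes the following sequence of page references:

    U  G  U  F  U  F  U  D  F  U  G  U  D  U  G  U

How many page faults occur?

U → miss, frames {U}
G → miss, frames {U,G}
U → hit
F → miss, frames {U,G,F}
U → hit
F → hit
U → hit
D → miss, evict U, frames {G,F,D}
F → hit
U → miss, evict G, frames {F,D,U}
G → miss, evict F, frames {D,U,G}
U → hit
D → hit
U → hit
G → hit
U → hit
Page faults: 6.

6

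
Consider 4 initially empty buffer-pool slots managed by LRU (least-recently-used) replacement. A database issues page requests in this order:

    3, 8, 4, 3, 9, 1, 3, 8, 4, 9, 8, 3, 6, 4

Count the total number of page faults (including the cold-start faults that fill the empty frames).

10

3: miss, frames [3]
8: miss, frames [3, 8]
4: miss, frames [3, 8, 4]
3: hit
9: miss, frames [8, 4, 3, 9]
1: miss, evict 8, frames [4, 3, 9, 1]
3: hit
8: miss, evict 4, frames [9, 1, 3, 8]
4: miss, evict 9, frames [1, 3, 8, 4]
9: miss, evict 1, frames [3, 8, 4, 9]
8: hit
3: hit
6: miss, evict 4, frames [9, 8, 3, 6]
4: miss, evict 9, frames [8, 3, 6, 4]
Page faults: 10.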